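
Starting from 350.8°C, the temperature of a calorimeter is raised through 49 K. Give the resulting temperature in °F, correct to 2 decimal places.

The 49 K change is an interval; Kelvin and Celsius degrees are the same size, so ΔC = +49°C.
Final Celsius temperature: 350.8000 + 49.0000 = 399.8000°C.
In Fahrenheit: 399.8000 × 1.8 + 32 = 751.64°F.

751.64°F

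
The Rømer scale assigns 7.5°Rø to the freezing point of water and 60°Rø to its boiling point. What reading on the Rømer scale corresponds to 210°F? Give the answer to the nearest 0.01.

First in Celsius: (210 - 32) × 5/9 = 98.8889°C.
Linearly onto the Rømer scale: 7.5 + (98.8889 / 100) × (60 - 7.5) = 59.42°Rø.

59.42°Rø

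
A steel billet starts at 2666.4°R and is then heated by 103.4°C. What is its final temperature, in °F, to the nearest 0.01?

Initial temperature in Celsius: (2666.4 - 491.67) × 5/9 = 1208.1833°C.
Final Celsius temperature: 1208.1833 + 103.4000 = 1311.5833°C.
In Fahrenheit: 1311.5833 × 1.8 + 32 = 2392.85°F.

2392.85°F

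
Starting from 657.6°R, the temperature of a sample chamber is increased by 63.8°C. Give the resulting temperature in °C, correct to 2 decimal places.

Initial temperature in Celsius: (657.6 - 491.67) × 5/9 = 92.1833°C.
Final Celsius temperature: 92.1833 + 63.8000 = 155.9833°C.

155.98°C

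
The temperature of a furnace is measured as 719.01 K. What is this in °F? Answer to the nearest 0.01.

In Celsius: 719.01 - 273.15 = 445.8600°C.
In Fahrenheit: 445.8600 × 1.8 + 32 = 834.55°F.

834.55°F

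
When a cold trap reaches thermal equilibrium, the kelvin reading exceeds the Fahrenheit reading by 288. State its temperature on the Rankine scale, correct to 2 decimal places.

386.26°R

Let x be the Fahrenheit reading; then the kelvin reading is 5/9·x + 255.372.
(5/9·x + 255.372) - x = 288  ⇒  (-4/9)·x = 32.6278  ⇒  x = -73.4125°F.
In Celsius: (-73.4125 - 32) × 5/9 = -58.5625°C.
In Rankine: -58.5625 × 1.8 + 491.67 = 386.26°R.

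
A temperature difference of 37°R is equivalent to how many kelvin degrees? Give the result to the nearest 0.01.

20.56 K

An interval of 1°R corresponds to 5/9 K.
37 × 5/9 = 20.56.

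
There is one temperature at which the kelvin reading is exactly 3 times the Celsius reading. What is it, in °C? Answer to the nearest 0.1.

136.6°C

Let C be the Celsius reading. The kelvin reading is K = 1·C + 273.15.
Require K = 3·C: 1·C + 273.15 = 3·C.
(-2)·C = -273.15  ⇒  C = 136.6.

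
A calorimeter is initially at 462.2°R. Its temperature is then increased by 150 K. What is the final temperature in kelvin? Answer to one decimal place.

Initial temperature in Celsius: (462.2 - 491.67) × 5/9 = -16.3722°C.
The 150 K change is an interval; Kelvin and Celsius degrees are the same size, so ΔC = +150°C.
Final Celsius temperature: -16.3722 + 150.0000 = 133.6278°C.
In kelvin: 133.6278 + 273.15 = 406.8 K.

406.8 K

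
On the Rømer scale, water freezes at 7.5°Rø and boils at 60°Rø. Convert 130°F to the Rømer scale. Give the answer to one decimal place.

First in Celsius: (130 - 32) × 5/9 = 54.4444°C.
Linearly onto the Rømer scale: 7.5 + (54.4444 / 100) × (60 - 7.5) = 36.1°Rø.

36.1°Rø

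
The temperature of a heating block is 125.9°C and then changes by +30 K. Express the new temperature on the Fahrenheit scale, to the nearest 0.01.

312.62°F

The 30 K change is an interval; Kelvin and Celsius degrees are the same size, so ΔC = +30°C.
Final Celsius temperature: 125.9000 + 30.0000 = 155.9000°C.
In Fahrenheit: 155.9000 × 1.8 + 32 = 312.62°F.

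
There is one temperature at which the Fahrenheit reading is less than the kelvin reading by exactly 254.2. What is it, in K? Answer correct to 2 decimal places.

256.84 K

Let K be the kelvin reading. The Fahrenheit reading is F = 1.8·K - 459.67.
Require F - K = -254.2: (0.8)·K - 459.67 = -254.2.
K = (-254.2 + 459.67) / (0.8) = 256.84.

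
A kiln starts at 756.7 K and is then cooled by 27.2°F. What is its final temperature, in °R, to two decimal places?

1334.86°R

Initial temperature in Celsius: 756.7 - 273.15 = 483.5500°C.
The 27.2°F change is an interval, so only the factor 5/9 applies: -27.2 × 5/9 = -15.1111°C.
Final Celsius temperature: 483.5500 - 15.1111 = 468.4389°C.
In Rankine: 468.4389 × 1.8 + 491.67 = 1334.86°R.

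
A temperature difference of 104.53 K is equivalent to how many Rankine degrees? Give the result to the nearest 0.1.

For a temperature interval the offset drops out; only the factor 1.8 applies.
104.53 × 1.8 = 188.2.

188.2°R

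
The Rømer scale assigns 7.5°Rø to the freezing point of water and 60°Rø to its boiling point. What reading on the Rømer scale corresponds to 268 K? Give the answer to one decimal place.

First in Celsius: 268 - 273.15 = -5.1500°C.
Linearly onto the Rømer scale: 7.5 + (-5.1500 / 100) × (60 - 7.5) = 4.8°Rø.

4.8°Rø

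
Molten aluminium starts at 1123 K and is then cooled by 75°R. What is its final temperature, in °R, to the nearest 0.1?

1946.4°R

Initial temperature in Celsius: 1123 - 273.15 = 849.8500°C.
The 75°R change is an interval, so only the factor 5/9 applies: -75 × 5/9 = -41.6667°C.
Final Celsius temperature: 849.8500 - 41.6667 = 808.1833°C.
In Rankine: 808.1833 × 1.8 + 491.67 = 1946.4°R.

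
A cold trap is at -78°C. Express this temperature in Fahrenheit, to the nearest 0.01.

-108.40°F

In Fahrenheit: -78.0000 × 1.8 + 32 = -108.40°F.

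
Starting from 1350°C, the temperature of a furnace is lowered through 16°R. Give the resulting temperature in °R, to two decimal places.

2905.67°R

The 16°R change is an interval, so only the factor 5/9 applies: -16 × 5/9 = -8.8889°C.
Final Celsius temperature: 1350.0000 - 8.8889 = 1341.1111°C.
In Rankine: 1341.1111 × 1.8 + 491.67 = 2905.67°R.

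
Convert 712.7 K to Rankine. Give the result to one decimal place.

1282.9°R

In Celsius: 712.7 - 273.15 = 439.5500°C.
In Rankine: 439.5500 × 1.8 + 491.67 = 1282.9°R.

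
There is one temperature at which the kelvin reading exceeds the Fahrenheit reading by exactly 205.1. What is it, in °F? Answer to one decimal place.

Let F be the Fahrenheit reading. The kelvin reading is K = 5/9·F + 255.372.
Require K - F = 205.1: (-4/9)·F + 255.372 = 205.1.
F = (205.1 - 255.372) / (-4/9) = 113.1.

113.1°F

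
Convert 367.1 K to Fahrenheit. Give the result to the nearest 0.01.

201.11°F

In Celsius: 367.1 - 273.15 = 93.9500°C.
In Fahrenheit: 93.9500 × 1.8 + 32 = 201.11°F.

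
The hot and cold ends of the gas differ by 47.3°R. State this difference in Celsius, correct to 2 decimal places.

26.28°C

For a temperature interval the offset drops out; only the factor 5/9 applies.
47.3 × 5/9 = 26.28.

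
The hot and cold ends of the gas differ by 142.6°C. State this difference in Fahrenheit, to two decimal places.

256.68°F

For a temperature interval the offset drops out; only the factor 1.8 applies.
142.6 × 1.8 = 256.68.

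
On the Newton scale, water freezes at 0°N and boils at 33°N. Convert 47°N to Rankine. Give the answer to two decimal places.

Linear interpolation between the fixed points: C = (47 - 0) × 100 / (33 - 0) = 142.4242°C.
Then 142.4242 × 1.8 + 491.67 = 748.03°R.

748.03°R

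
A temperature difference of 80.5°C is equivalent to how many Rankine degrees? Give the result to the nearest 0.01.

144.90°R

An interval of 1°C corresponds to 1.8°R.
80.5 × 1.8 = 144.90.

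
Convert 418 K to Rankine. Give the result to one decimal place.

In Celsius: 418 - 273.15 = 144.8500°C.
In Rankine: 144.8500 × 1.8 + 491.67 = 752.4°R.

752.4°R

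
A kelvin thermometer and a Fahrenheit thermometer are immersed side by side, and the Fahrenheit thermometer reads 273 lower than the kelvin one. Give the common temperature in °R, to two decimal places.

Let x be the kelvin reading; then the Fahrenheit reading is 1.8·x - 459.67.
(1.8·x - 459.67) - x = -273  ⇒  (0.8)·x = 186.67  ⇒  x = 233.3375 K.
In Celsius: 233.3375 - 273.15 = -39.8125°C.
In Rankine: -39.8125 × 1.8 + 491.67 = 420.01°R.

420.01°R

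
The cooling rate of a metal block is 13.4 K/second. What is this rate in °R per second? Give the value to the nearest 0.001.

24.120 °R/second

Since only a temperature interval is involved, the additive offset between the scales drops out.
A change of 1 K is a change of 1.8°R, so 13.4 × 1.8 = 24.120.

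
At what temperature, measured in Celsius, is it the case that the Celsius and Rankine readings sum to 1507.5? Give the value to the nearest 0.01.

362.80°C

Let C be the Celsius reading. The Rankine reading is R = 1.8·C + 491.67.
Require C + R = 1507.5: (2.8)·C + 491.67 = 1507.5.
C = (1507.5 - 491.67) / (2.8) = 362.80.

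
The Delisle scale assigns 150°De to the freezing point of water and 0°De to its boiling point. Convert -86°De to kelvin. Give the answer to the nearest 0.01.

430.48 K

Linear interpolation between the fixed points: C = (-86 - 150) × 100 / (0 - 150) = 157.3333°C.
Then 157.3333 + 273.15 = 430.48 K.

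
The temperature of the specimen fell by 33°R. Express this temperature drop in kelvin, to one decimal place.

18.3 K

An interval of 1°R corresponds to 5/9 K.
33 × 5/9 = 18.3.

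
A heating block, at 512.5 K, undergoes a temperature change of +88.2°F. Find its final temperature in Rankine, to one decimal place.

1010.7°R

Initial temperature in Celsius: 512.5 - 273.15 = 239.3500°C.
The 88.2°F change is an interval, so only the factor 5/9 applies: +88.2 × 5/9 = +49.0000°C.
Final Celsius temperature: 239.3500 + 49.0000 = 288.3500°C.
In Rankine: 288.3500 × 1.8 + 491.67 = 1010.7°R.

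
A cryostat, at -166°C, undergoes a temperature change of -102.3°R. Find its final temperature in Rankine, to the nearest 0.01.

90.57°R

The 102.3°R change is an interval, so only the factor 5/9 applies: -102.3 × 5/9 = -56.8333°C.
Final Celsius temperature: -166.0000 - 56.8333 = -222.8333°C.
In Rankine: -222.8333 × 1.8 + 491.67 = 90.57°R.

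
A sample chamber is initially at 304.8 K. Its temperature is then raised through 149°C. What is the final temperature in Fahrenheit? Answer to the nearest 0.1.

357.2°F

Initial temperature in Celsius: 304.8 - 273.15 = 31.6500°C.
Final Celsius temperature: 31.6500 + 149.0000 = 180.6500°C.
In Fahrenheit: 180.6500 × 1.8 + 32 = 357.2°F.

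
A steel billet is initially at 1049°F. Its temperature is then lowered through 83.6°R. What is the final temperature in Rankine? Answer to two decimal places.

Initial temperature in Celsius: (1049 - 32) × 5/9 = 565.0000°C.
The 83.6°R change is an interval, so only the factor 5/9 applies: -83.6 × 5/9 = -46.4444°C.
Final Celsius temperature: 565.0000 - 46.4444 = 518.5556°C.
In Rankine: 518.5556 × 1.8 + 491.67 = 1425.07°R.

1425.07°R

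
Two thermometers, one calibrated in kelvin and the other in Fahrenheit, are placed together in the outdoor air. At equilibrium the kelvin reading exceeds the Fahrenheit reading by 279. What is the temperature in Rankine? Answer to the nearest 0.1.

Let x be the kelvin reading; then the Fahrenheit reading is 1.8·x - 459.67.
(1.8·x - 459.67) - x = -279  ⇒  (0.8)·x = 180.67  ⇒  x = 225.8375 K.
In Celsius: 225.8375 - 273.15 = -47.3125°C.
In Rankine: -47.3125 × 1.8 + 491.67 = 406.5°R.

406.5°R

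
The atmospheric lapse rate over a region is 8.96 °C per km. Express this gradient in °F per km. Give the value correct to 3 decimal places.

The quantity depends on a temperature interval, so only the ratio of degree sizes applies; the offset between the scales is irrelevant.
A change of 1°C is a change of 1.8°F, so 8.96 × 1.8 = 16.128.

16.128 °F/km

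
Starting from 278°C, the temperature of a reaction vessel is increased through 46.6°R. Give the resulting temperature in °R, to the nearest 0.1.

The 46.6°R change is an interval, so only the factor 5/9 applies: +46.6 × 5/9 = +25.8889°C.
Final Celsius temperature: 278.0000 + 25.8889 = 303.8889°C.
In Rankine: 303.8889 × 1.8 + 491.67 = 1038.7°R.

1038.7°R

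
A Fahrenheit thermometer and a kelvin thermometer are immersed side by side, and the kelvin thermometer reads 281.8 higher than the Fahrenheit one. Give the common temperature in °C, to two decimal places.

Let x be the Fahrenheit reading; then the kelvin reading is 5/9·x + 255.372.
(5/9·x + 255.372) - x = 281.8  ⇒  (-4/9)·x = 26.4278  ⇒  x = -59.4625°F.
In Celsius: (-59.4625 - 32) × 5/9 = -50.81°C.

-50.81°C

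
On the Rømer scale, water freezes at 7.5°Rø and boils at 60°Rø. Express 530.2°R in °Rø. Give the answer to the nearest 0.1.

18.7°Rø

First in Celsius: (530.2 - 491.67) × 5/9 = 21.4056°C.
Linearly onto the Rømer scale: 7.5 + (21.4056 / 100) × (60 - 7.5) = 18.7°Rø.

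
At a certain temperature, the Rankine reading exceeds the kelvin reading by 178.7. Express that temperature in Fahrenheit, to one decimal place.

-57.6°F

Let x be the Rankine reading; then the kelvin reading is 5/9·x.
(5/9·x) - x = -178.7  ⇒  (-4/9)·x = -178.7  ⇒  x = 402.0750°R.
In Celsius: (402.075 - 491.67) × 5/9 = -49.7750°C.
In Fahrenheit: -49.7750 × 1.8 + 32 = -57.6°F.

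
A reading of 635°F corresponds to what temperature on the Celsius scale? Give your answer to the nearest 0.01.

In Celsius: (635 - 32) × 5/9 = 335.0000°C.

335.00°C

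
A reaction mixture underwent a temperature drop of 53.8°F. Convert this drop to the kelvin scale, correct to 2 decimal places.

For a temperature interval the offset drops out; only the factor 5/9 applies.
53.8 × 5/9 = 29.89.

29.89 K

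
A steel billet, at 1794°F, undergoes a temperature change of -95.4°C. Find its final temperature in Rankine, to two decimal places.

Initial temperature in Celsius: (1794 - 32) × 5/9 = 978.8889°C.
Final Celsius temperature: 978.8889 - 95.4000 = 883.4889°C.
In Rankine: 883.4889 × 1.8 + 491.67 = 2081.95°R.

2081.95°R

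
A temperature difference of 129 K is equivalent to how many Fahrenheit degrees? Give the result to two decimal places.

232.20°F

For a temperature interval the offset drops out; only the factor 1.8 applies.
129 × 1.8 = 232.20.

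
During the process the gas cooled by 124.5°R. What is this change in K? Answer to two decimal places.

An interval of 1°R corresponds to 5/9 K.
124.5 × 5/9 = 69.17.

69.17 K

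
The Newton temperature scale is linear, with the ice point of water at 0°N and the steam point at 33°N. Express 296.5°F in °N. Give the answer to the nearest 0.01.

48.49°N

First in Celsius: (296.5 - 32) × 5/9 = 146.9444°C.
Linearly onto the Newton scale: 0 + (146.9444 / 100) × (33 - 0) = 48.49°N.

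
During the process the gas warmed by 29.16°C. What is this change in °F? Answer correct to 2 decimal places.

52.49°F

Only the scale ratio 1.8 matters for a change in temperature.
29.16 × 1.8 = 52.49.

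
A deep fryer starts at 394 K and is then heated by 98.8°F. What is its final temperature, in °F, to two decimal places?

348.33°F

Initial temperature in Celsius: 394 - 273.15 = 120.8500°C.
The 98.8°F change is an interval, so only the factor 5/9 applies: +98.8 × 5/9 = +54.8889°C.
Final Celsius temperature: 120.8500 + 54.8889 = 175.7389°C.
In Fahrenheit: 175.7389 × 1.8 + 32 = 348.33°F.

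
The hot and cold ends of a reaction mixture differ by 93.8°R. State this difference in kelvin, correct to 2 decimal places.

For a temperature interval the offset drops out; only the factor 5/9 applies.
93.8 × 5/9 = 52.11.

52.11 K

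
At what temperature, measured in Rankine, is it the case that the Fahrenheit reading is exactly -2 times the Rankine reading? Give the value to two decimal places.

Let R be the Rankine reading. The Fahrenheit reading is F = 1·R - 459.67.
Require F = -2·R: 1·R - 459.67 = -2·R.
(3)·R = 459.67  ⇒  R = 153.22.

153.22°R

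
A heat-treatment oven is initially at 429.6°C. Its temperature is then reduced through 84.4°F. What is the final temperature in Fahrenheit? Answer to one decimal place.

720.9°F

The 84.4°F change is an interval, so only the factor 5/9 applies: -84.4 × 5/9 = -46.8889°C.
Final Celsius temperature: 429.6000 - 46.8889 = 382.7111°C.
In Fahrenheit: 382.7111 × 1.8 + 32 = 720.9°F.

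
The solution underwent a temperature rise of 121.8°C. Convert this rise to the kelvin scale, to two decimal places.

Celsius and kelvin degrees are the same size, so the interval is unchanged: 121.80.

121.80 K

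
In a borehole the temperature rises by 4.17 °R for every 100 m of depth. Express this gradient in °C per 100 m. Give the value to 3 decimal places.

2.317 °C/100 m

Since only a temperature interval is involved, the additive offset between the scales drops out.
A change of 1°R is a change of 5/9°C, so 4.17 × 5/9 = 2.317.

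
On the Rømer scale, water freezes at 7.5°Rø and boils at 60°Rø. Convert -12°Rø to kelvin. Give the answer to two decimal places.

Linear interpolation between the fixed points: C = (-12 - 7.5) × 100 / (60 - 7.5) = -37.1429°C.
Then -37.1429 + 273.15 = 236.01 K.

236.01 K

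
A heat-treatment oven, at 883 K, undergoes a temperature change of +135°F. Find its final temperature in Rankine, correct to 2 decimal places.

Initial temperature in Celsius: 883 - 273.15 = 609.8500°C.
The 135°F change is an interval, so only the factor 5/9 applies: +135 × 5/9 = +75.0000°C.
Final Celsius temperature: 609.8500 + 75.0000 = 684.8500°C.
In Rankine: 684.8500 × 1.8 + 491.67 = 1724.40°R.

1724.40°R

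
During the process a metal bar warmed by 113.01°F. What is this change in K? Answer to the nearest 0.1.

62.8 K

An interval of 1°F corresponds to 5/9 K.
113.01 × 5/9 = 62.8.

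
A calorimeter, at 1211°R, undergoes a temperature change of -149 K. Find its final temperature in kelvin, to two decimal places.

Initial temperature in Celsius: (1211 - 491.67) × 5/9 = 399.6278°C.
The 149 K change is an interval; Kelvin and Celsius degrees are the same size, so ΔC = -149°C.
Final Celsius temperature: 399.6278 - 149.0000 = 250.6278°C.
In kelvin: 250.6278 + 273.15 = 523.78 K.

523.78 K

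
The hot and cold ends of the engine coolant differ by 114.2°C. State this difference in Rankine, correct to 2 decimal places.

205.56°R

For a temperature interval the offset drops out; only the factor 1.8 applies.
114.2 × 1.8 = 205.56.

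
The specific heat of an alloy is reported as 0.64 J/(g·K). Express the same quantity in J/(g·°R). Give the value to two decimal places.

Since only a temperature interval is involved, the additive offset between the scales drops out.
A change of 1°R is a change of 5/9 K, so per °R the value is 0.64 × 5/9 = 0.36.

0.36 J/(g·°R)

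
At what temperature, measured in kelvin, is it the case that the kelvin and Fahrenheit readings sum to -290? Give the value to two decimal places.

Let K be the kelvin reading. The Fahrenheit reading is F = 1.8·K - 459.67.
Require K + F = -290: (2.8)·K - 459.67 = -290.
K = (-290 + 459.67) / (2.8) = 60.60.

60.60 K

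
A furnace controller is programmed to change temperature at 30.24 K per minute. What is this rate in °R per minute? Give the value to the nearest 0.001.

54.432 °R/minute

The quantity depends on a temperature interval, so only the ratio of degree sizes applies; the offset between the scales is irrelevant.
A change of 1 K is a change of 1.8°R, so 30.24 × 1.8 = 54.432.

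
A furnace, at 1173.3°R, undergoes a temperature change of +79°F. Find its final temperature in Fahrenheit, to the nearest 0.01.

Initial temperature in Celsius: (1173.3 - 491.67) × 5/9 = 378.6833°C.
The 79°F change is an interval, so only the factor 5/9 applies: +79 × 5/9 = +43.8889°C.
Final Celsius temperature: 378.6833 + 43.8889 = 422.5722°C.
In Fahrenheit: 422.5722 × 1.8 + 32 = 792.63°F.

792.63°F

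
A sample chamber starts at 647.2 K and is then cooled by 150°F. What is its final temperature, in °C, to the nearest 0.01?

290.72°C

Initial temperature in Celsius: 647.2 - 273.15 = 374.0500°C.
The 150°F change is an interval, so only the factor 5/9 applies: -150 × 5/9 = -83.3333°C.
Final Celsius temperature: 374.0500 - 83.3333 = 290.7167°C.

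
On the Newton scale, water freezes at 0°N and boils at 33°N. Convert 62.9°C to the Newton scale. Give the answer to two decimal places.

20.76°N

Linearly onto the Newton scale: 0 + (62.9000 / 100) × (33 - 0) = 20.76°N.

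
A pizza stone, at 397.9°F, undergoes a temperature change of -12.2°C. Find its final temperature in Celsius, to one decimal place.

Initial temperature in Celsius: (397.9 - 32) × 5/9 = 203.2778°C.
Final Celsius temperature: 203.2778 - 12.2000 = 191.0778°C.

191.1°C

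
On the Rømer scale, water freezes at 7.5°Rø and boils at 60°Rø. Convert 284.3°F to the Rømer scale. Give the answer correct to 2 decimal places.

81.09°Rø

First in Celsius: (284.3 - 32) × 5/9 = 140.1667°C.
Linearly onto the Rømer scale: 7.5 + (140.1667 / 100) × (60 - 7.5) = 81.09°Rø.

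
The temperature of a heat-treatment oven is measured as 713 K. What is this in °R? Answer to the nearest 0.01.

In Celsius: 713 - 273.15 = 439.8500°C.
In Rankine: 439.8500 × 1.8 + 491.67 = 1283.40°R.

1283.40°R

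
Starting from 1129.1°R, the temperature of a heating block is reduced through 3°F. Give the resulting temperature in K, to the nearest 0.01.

625.61 K

Initial temperature in Celsius: (1129.1 - 491.67) × 5/9 = 354.1278°C.
The 3°F change is an interval, so only the factor 5/9 applies: -3 × 5/9 = -1.6667°C.
Final Celsius temperature: 354.1278 - 1.6667 = 352.4611°C.
In kelvin: 352.4611 + 273.15 = 625.61 K.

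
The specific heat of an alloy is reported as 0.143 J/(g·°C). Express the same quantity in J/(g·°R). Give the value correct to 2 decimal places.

Since only a temperature interval is involved, the additive offset between the scales drops out.
A change of 1°R is a change of 5/9°C, so per °R the value is 0.143 × 5/9 = 0.08.

0.08 J/(g·°R)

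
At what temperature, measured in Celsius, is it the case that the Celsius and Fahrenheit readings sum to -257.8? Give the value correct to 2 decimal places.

Let C be the Celsius reading. The Fahrenheit reading is F = 1.8·C + 32.
Require C + F = -257.8: (2.8)·C + 32 = -257.8.
C = (-257.8 - 32) / (2.8) = -103.50.

-103.50°C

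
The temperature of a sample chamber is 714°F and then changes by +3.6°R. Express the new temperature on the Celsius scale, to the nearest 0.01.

380.89°C

Initial temperature in Celsius: (714 - 32) × 5/9 = 378.8889°C.
The 3.6°R change is an interval, so only the factor 5/9 applies: +3.6 × 5/9 = +2.0000°C.
Final Celsius temperature: 378.8889 + 2.0000 = 380.8889°C.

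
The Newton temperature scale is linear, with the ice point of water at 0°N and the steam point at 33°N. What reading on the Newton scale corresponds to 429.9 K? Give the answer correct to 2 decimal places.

First in Celsius: 429.9 - 273.15 = 156.7500°C.
Linearly onto the Newton scale: 0 + (156.7500 / 100) × (33 - 0) = 51.73°N.

51.73°N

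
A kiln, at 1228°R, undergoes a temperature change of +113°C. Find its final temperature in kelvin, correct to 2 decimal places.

Initial temperature in Celsius: (1228 - 491.67) × 5/9 = 409.0722°C.
Final Celsius temperature: 409.0722 + 113.0000 = 522.0722°C.
In kelvin: 522.0722 + 273.15 = 795.22 K.

795.22 K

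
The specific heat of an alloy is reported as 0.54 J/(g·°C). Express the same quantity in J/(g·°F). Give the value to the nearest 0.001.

0.300 J/(g·°F)

The quantity depends on a temperature interval, so only the ratio of degree sizes applies; the offset between the scales is irrelevant.
A change of 1°F is a change of 5/9°C, so per °F the value is 0.54 × 5/9 = 0.300.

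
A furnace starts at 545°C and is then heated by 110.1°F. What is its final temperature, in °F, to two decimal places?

1123.10°F

The 110.1°F change is an interval, so only the factor 5/9 applies: +110.1 × 5/9 = +61.1667°C.
Final Celsius temperature: 545.0000 + 61.1667 = 606.1667°C.
In Fahrenheit: 606.1667 × 1.8 + 32 = 1123.10°F.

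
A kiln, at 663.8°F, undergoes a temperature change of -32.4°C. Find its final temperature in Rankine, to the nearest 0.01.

1065.15°R

Initial temperature in Celsius: (663.8 - 32) × 5/9 = 351.0000°C.
Final Celsius temperature: 351.0000 - 32.4000 = 318.6000°C.
In Rankine: 318.6000 × 1.8 + 491.67 = 1065.15°R.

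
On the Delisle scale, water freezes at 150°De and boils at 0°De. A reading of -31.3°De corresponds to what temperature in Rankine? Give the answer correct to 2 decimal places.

Linear interpolation between the fixed points: C = (-31.3 - 150) × 100 / (0 - 150) = 120.8667°C.
Then 120.8667 × 1.8 + 491.67 = 709.23°R.

709.23°R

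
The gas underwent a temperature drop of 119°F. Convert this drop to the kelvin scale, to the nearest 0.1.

66.1 K

Only the scale ratio 5/9 matters for a change in temperature.
119 × 5/9 = 66.1.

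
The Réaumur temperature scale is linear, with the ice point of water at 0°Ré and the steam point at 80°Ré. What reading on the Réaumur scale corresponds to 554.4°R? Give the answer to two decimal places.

27.88°Ré

First in Celsius: (554.4 - 491.67) × 5/9 = 34.8500°C.
Linearly onto the Réaumur scale: 0 + (34.8500 / 100) × (80 - 0) = 27.88°Ré.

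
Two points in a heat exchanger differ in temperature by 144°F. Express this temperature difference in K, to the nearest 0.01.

80.00 K

For a temperature interval the offset drops out; only the factor 5/9 applies.
144 × 5/9 = 80.00.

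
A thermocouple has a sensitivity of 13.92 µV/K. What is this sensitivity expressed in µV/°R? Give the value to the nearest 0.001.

The quantity depends on a temperature interval, so only the ratio of degree sizes applies; the offset between the scales is irrelevant.
A change of 1°R is a change of 5/9 K, so per °R the value is 13.92 × 5/9 = 7.733.

7.733 µV/°R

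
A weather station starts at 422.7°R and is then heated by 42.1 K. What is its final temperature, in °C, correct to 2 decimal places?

3.78°C

Initial temperature in Celsius: (422.7 - 491.67) × 5/9 = -38.3167°C.
The 42.1 K change is an interval; Kelvin and Celsius degrees are the same size, so ΔC = +42.1°C.
Final Celsius temperature: -38.3167 + 42.1000 = 3.7833°C.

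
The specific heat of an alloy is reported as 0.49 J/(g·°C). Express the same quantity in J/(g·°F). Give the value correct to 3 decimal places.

The quantity depends on a temperature interval, so only the ratio of degree sizes applies; the offset between the scales is irrelevant.
A change of 1°F is a change of 5/9°C, so per °F the value is 0.49 × 5/9 = 0.272.

0.272 J/(g·°F)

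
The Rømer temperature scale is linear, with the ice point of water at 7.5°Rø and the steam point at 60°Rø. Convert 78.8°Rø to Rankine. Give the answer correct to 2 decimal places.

Linear interpolation between the fixed points: C = (78.8 - 7.5) × 100 / (60 - 7.5) = 135.8095°C.
Then 135.8095 × 1.8 + 491.67 = 736.13°R.

736.13°R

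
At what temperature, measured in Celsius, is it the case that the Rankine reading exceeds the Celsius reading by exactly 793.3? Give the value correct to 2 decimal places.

377.04°C

Let C be the Celsius reading. The Rankine reading is R = 1.8·C + 491.67.
Require R - C = 793.3: (0.8)·C + 491.67 = 793.3.
C = (793.3 - 491.67) / (0.8) = 377.04.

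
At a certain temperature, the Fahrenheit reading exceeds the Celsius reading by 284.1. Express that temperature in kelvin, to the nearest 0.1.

Let x be the Celsius reading; then the Fahrenheit reading is 1.8·x + 32.
(1.8·x + 32) - x = 284.1  ⇒  (0.8)·x = 252.1  ⇒  x = 315.1250°C.
In kelvin: 315.1250 + 273.15 = 588.3 K.

588.3 K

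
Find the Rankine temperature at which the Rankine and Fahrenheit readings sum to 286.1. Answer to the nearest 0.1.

Let R be the Rankine reading. The Fahrenheit reading is F = 1·R - 459.67.
Require R + F = 286.1: (2)·R - 459.67 = 286.1.
R = (286.1 + 459.67) / (2) = 372.9.

372.9°R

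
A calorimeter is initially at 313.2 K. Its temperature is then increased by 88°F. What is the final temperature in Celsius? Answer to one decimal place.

88.9°C

Initial temperature in Celsius: 313.2 - 273.15 = 40.0500°C.
The 88°F change is an interval, so only the factor 5/9 applies: +88 × 5/9 = +48.8889°C.
Final Celsius temperature: 40.0500 + 48.8889 = 88.9389°C.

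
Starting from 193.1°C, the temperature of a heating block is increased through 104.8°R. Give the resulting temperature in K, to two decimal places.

524.47 K

The 104.8°R change is an interval, so only the factor 5/9 applies: +104.8 × 5/9 = +58.2222°C.
Final Celsius temperature: 193.1000 + 58.2222 = 251.3222°C.
In kelvin: 251.3222 + 273.15 = 524.47 K.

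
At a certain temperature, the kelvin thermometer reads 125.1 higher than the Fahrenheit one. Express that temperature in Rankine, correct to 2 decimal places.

Let x be the Fahrenheit reading; then the kelvin reading is 5/9·x + 255.372.
(5/9·x + 255.372) - x = 125.1  ⇒  (-4/9)·x = -130.272  ⇒  x = 293.1125°F.
In Celsius: (293.1125 - 32) × 5/9 = 145.0625°C.
In Rankine: 145.0625 × 1.8 + 491.67 = 752.78°R.

752.78°R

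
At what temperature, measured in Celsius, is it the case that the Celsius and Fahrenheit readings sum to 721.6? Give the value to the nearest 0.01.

Let C be the Celsius reading. The Fahrenheit reading is F = 1.8·C + 32.
Require C + F = 721.6: (2.8)·C + 32 = 721.6.
C = (721.6 - 32) / (2.8) = 246.29.

246.29°C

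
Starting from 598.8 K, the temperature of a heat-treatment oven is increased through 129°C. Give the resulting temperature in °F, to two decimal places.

850.37°F

Initial temperature in Celsius: 598.8 - 273.15 = 325.6500°C.
Final Celsius temperature: 325.6500 + 129.0000 = 454.6500°C.
In Fahrenheit: 454.6500 × 1.8 + 32 = 850.37°F.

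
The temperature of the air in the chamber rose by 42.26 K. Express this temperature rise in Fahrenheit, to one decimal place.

Only the scale ratio 1.8 matters for a change in temperature.
42.26 × 1.8 = 76.1.

76.1°F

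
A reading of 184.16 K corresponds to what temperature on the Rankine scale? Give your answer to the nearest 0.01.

331.49°R

In Celsius: 184.16 - 273.15 = -88.9900°C.
In Rankine: -88.9900 × 1.8 + 491.67 = 331.49°R.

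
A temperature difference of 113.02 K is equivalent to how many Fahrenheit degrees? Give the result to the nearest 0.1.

For a temperature interval the offset drops out; only the factor 1.8 applies.
113.02 × 1.8 = 203.4.

203.4°F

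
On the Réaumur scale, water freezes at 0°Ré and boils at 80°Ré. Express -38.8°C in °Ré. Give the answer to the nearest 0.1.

Linearly onto the Réaumur scale: 0 + (-38.8000 / 100) × (80 - 0) = -31.0°Ré.

-31.0°Ré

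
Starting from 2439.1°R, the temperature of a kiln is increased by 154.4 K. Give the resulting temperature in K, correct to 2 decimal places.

1509.46 K

Initial temperature in Celsius: (2439.1 - 491.67) × 5/9 = 1081.9056°C.
The 154.4 K change is an interval; Kelvin and Celsius degrees are the same size, so ΔC = +154.4°C.
Final Celsius temperature: 1081.9056 + 154.4000 = 1236.3056°C.
In kelvin: 1236.3056 + 273.15 = 1509.46 K.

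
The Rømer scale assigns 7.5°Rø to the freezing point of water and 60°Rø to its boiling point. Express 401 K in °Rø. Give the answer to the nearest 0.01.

First in Celsius: 401 - 273.15 = 127.8500°C.
Linearly onto the Rømer scale: 7.5 + (127.8500 / 100) × (60 - 7.5) = 74.62°Rø.

74.62°Rø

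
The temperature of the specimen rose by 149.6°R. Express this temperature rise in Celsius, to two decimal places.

Only the scale ratio 5/9 matters for a change in temperature.
149.6 × 5/9 = 83.11.

83.11°C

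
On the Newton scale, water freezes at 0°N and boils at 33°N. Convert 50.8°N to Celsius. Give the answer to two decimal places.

Linear interpolation between the fixed points: C = (50.8 - 0) × 100 / (33 - 0) = 153.9394°C.

153.94°C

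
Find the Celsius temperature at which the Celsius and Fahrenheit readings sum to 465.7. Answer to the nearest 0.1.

Let C be the Celsius reading. The Fahrenheit reading is F = 1.8·C + 32.
Require C + F = 465.7: (2.8)·C + 32 = 465.7.
C = (465.7 - 32) / (2.8) = 154.9.

154.9°C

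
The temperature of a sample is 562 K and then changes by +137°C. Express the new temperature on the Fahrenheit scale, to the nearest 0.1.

Initial temperature in Celsius: 562 - 273.15 = 288.8500°C.
Final Celsius temperature: 288.8500 + 137.0000 = 425.8500°C.
In Fahrenheit: 425.8500 × 1.8 + 32 = 798.5°F.

798.5°F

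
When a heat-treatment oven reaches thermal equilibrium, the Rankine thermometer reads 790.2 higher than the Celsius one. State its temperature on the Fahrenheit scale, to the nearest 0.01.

703.69°F

Let x be the Celsius reading; then the Rankine reading is 1.8·x + 491.67.
(1.8·x + 491.67) - x = 790.2  ⇒  (0.8)·x = 298.53  ⇒  x = 373.1625°C.
In Fahrenheit: 373.1625 × 1.8 + 32 = 703.69°F.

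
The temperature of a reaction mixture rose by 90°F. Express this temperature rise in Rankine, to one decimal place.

Fahrenheit and Rankine degrees are the same size, so the interval is unchanged: 90.0.

90.0°R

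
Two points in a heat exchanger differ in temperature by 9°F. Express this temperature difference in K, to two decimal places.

5.00 K

For a temperature interval the offset drops out; only the factor 5/9 applies.
9 × 5/9 = 5.00.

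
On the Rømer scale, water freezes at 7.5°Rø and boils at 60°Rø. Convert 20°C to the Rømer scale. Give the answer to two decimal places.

Linearly onto the Rømer scale: 7.5 + (20.0000 / 100) × (60 - 7.5) = 18.00°Rø.

18.00°Rø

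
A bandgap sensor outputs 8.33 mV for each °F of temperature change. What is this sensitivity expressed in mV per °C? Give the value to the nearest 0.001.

14.994 mV per °C

The quantity depends on a temperature interval, so only the ratio of degree sizes applies; the offset between the scales is irrelevant.
A change of 1°C is a change of 1.8°F, so per °C the value is 8.33 × 1.8 = 14.994.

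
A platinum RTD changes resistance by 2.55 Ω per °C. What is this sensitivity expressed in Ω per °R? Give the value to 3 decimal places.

The quantity depends on a temperature interval, so only the ratio of degree sizes applies; the offset between the scales is irrelevant.
A change of 1°R is a change of 5/9°C, so per °R the value is 2.55 × 5/9 = 1.417.

1.417 Ω per °R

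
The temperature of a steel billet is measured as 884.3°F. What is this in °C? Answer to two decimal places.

In Celsius: (884.3 - 32) × 5/9 = 473.5000°C.

473.50°C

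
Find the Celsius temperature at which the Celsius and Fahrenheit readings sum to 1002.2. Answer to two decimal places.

Let C be the Celsius reading. The Fahrenheit reading is F = 1.8·C + 32.
Require C + F = 1002.2: (2.8)·C + 32 = 1002.2.
C = (1002.2 - 32) / (2.8) = 346.50.

346.50°C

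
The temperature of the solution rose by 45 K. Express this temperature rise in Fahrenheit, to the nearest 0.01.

81.00°F

An interval of 1 K corresponds to 1.8°F.
45 × 1.8 = 81.00.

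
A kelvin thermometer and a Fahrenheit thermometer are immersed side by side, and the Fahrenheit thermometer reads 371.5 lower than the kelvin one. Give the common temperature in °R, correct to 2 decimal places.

198.38°R

Let x be the kelvin reading; then the Fahrenheit reading is 1.8·x - 459.67.
(1.8·x - 459.67) - x = -371.5  ⇒  (0.8)·x = 88.17  ⇒  x = 110.2125 K.
In Celsius: 110.2125 - 273.15 = -162.9375°C.
In Rankine: -162.9375 × 1.8 + 491.67 = 198.38°R.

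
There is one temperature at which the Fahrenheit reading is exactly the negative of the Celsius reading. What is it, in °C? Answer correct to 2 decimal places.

Let C be the Celsius reading. The Fahrenheit reading is F = 1.8·C + 32.
Require F = -1·C: 1.8·C + 32 = -1·C.
(2.8)·C = -32  ⇒  C = -11.43.

-11.43°C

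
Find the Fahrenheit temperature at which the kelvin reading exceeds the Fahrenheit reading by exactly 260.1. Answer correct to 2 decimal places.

Let F be the Fahrenheit reading. The kelvin reading is K = 5/9·F + 255.372.
Require K - F = 260.1: (-4/9)·F + 255.372 = 260.1.
F = (260.1 - 255.372) / (-4/9) = -10.64.

-10.64°F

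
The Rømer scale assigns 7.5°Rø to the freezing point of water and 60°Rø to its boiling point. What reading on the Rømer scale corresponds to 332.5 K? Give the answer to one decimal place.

38.7°Rø

First in Celsius: 332.5 - 273.15 = 59.3500°C.
Linearly onto the Rømer scale: 7.5 + (59.3500 / 100) × (60 - 7.5) = 38.7°Rø.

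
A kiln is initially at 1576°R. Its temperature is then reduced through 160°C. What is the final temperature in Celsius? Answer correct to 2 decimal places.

Initial temperature in Celsius: (1576 - 491.67) × 5/9 = 602.4056°C.
Final Celsius temperature: 602.4056 - 160.0000 = 442.4056°C.

442.41°C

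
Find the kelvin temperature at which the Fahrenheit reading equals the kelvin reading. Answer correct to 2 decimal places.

574.59 K

Let K be the kelvin reading. The Fahrenheit reading is F = 1.8·K - 459.67.
Set F = K: 1.8·K - 459.67 = K.
(0.8)·K = 459.67  ⇒  K = 574.59.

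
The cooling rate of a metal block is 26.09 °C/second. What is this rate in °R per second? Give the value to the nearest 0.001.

46.962 °R/second

Since only a temperature interval is involved, the additive offset between the scales drops out.
A change of 1°C is a change of 1.8°R, so 26.09 × 1.8 = 46.962.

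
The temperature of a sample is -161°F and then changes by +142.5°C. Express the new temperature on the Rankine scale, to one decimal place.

Initial temperature in Celsius: (-161 - 32) × 5/9 = -107.2222°C.
Final Celsius temperature: -107.2222 + 142.5000 = 35.2778°C.
In Rankine: 35.2778 × 1.8 + 491.67 = 555.2°R.

555.2°R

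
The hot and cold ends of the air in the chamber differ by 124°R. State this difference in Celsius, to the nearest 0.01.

An interval of 1°R corresponds to 5/9°C.
124 × 5/9 = 68.89.

68.89°C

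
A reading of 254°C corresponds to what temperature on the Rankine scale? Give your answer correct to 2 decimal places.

In Rankine: 254.0000 × 1.8 + 491.67 = 948.87°R.

948.87°R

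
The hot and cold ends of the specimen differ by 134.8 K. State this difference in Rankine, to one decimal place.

An interval of 1 K corresponds to 1.8°R.
134.8 × 1.8 = 242.6.

242.6°R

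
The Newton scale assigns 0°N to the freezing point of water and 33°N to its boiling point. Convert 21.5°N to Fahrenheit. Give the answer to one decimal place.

149.3°F

Linear interpolation between the fixed points: C = (21.5 - 0) × 100 / (33 - 0) = 65.1515°C.
Then 65.1515 × 1.8 + 32 = 149.3°F.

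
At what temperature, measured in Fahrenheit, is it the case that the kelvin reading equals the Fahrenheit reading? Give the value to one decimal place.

Let F be the Fahrenheit reading. The kelvin reading is K = 5/9·F + 255.372.
Set K = F: 5/9·F + 255.372 = F.
(-4/9)·F = -255.372  ⇒  F = 574.6.

574.6°F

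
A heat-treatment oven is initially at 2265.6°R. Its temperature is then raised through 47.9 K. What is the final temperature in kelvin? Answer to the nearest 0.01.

1306.57 K

Initial temperature in Celsius: (2265.6 - 491.67) × 5/9 = 985.5167°C.
The 47.9 K change is an interval; Kelvin and Celsius degrees are the same size, so ΔC = +47.9°C.
Final Celsius temperature: 985.5167 + 47.9000 = 1033.4167°C.
In kelvin: 1033.4167 + 273.15 = 1306.57 K.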